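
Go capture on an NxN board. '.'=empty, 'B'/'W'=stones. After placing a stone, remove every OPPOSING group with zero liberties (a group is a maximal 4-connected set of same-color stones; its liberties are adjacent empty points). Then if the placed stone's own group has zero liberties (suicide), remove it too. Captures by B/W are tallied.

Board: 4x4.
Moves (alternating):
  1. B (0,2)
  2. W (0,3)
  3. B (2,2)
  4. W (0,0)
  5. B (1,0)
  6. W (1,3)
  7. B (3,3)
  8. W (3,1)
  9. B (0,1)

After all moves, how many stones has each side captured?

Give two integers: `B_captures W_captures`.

Answer: 1 0

Derivation:
Move 1: B@(0,2) -> caps B=0 W=0
Move 2: W@(0,3) -> caps B=0 W=0
Move 3: B@(2,2) -> caps B=0 W=0
Move 4: W@(0,0) -> caps B=0 W=0
Move 5: B@(1,0) -> caps B=0 W=0
Move 6: W@(1,3) -> caps B=0 W=0
Move 7: B@(3,3) -> caps B=0 W=0
Move 8: W@(3,1) -> caps B=0 W=0
Move 9: B@(0,1) -> caps B=1 W=0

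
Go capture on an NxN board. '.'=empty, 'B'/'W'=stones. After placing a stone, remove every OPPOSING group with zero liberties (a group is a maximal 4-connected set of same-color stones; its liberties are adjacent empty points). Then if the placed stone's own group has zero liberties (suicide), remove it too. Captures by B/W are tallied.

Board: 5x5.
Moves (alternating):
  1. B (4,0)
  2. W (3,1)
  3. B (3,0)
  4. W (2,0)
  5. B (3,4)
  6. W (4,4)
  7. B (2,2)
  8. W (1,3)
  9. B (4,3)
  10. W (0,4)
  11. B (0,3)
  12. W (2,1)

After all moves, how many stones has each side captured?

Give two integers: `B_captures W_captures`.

Move 1: B@(4,0) -> caps B=0 W=0
Move 2: W@(3,1) -> caps B=0 W=0
Move 3: B@(3,0) -> caps B=0 W=0
Move 4: W@(2,0) -> caps B=0 W=0
Move 5: B@(3,4) -> caps B=0 W=0
Move 6: W@(4,4) -> caps B=0 W=0
Move 7: B@(2,2) -> caps B=0 W=0
Move 8: W@(1,3) -> caps B=0 W=0
Move 9: B@(4,3) -> caps B=1 W=0
Move 10: W@(0,4) -> caps B=1 W=0
Move 11: B@(0,3) -> caps B=1 W=0
Move 12: W@(2,1) -> caps B=1 W=0

Answer: 1 0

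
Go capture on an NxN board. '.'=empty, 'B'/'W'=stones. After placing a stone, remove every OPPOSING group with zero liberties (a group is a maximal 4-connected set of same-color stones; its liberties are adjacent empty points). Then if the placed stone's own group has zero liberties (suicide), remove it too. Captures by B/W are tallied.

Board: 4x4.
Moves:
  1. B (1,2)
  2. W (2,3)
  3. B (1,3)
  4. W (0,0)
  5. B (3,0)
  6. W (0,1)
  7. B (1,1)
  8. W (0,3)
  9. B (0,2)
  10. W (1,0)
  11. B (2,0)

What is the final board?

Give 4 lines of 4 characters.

Move 1: B@(1,2) -> caps B=0 W=0
Move 2: W@(2,3) -> caps B=0 W=0
Move 3: B@(1,3) -> caps B=0 W=0
Move 4: W@(0,0) -> caps B=0 W=0
Move 5: B@(3,0) -> caps B=0 W=0
Move 6: W@(0,1) -> caps B=0 W=0
Move 7: B@(1,1) -> caps B=0 W=0
Move 8: W@(0,3) -> caps B=0 W=0
Move 9: B@(0,2) -> caps B=1 W=0
Move 10: W@(1,0) -> caps B=1 W=0
Move 11: B@(2,0) -> caps B=4 W=0

Answer: ..B.
.BBB
B..W
B...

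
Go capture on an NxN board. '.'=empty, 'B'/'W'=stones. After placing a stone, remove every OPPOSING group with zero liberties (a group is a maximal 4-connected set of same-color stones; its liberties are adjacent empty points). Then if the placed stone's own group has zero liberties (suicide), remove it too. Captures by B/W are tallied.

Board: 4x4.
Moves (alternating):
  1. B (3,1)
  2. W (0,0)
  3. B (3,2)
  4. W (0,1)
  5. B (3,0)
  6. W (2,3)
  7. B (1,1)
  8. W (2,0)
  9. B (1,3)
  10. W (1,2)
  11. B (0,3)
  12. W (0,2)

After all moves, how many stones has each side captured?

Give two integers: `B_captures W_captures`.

Move 1: B@(3,1) -> caps B=0 W=0
Move 2: W@(0,0) -> caps B=0 W=0
Move 3: B@(3,2) -> caps B=0 W=0
Move 4: W@(0,1) -> caps B=0 W=0
Move 5: B@(3,0) -> caps B=0 W=0
Move 6: W@(2,3) -> caps B=0 W=0
Move 7: B@(1,1) -> caps B=0 W=0
Move 8: W@(2,0) -> caps B=0 W=0
Move 9: B@(1,3) -> caps B=0 W=0
Move 10: W@(1,2) -> caps B=0 W=0
Move 11: B@(0,3) -> caps B=0 W=0
Move 12: W@(0,2) -> caps B=0 W=2

Answer: 0 2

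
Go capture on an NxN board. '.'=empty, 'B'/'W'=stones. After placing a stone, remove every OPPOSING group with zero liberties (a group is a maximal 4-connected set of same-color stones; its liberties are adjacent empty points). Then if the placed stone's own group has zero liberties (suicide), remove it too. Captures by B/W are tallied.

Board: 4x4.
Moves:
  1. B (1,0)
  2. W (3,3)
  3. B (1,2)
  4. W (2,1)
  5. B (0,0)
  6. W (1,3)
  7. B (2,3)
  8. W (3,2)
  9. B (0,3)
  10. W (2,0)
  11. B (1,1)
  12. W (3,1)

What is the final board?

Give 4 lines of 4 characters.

Move 1: B@(1,0) -> caps B=0 W=0
Move 2: W@(3,3) -> caps B=0 W=0
Move 3: B@(1,2) -> caps B=0 W=0
Move 4: W@(2,1) -> caps B=0 W=0
Move 5: B@(0,0) -> caps B=0 W=0
Move 6: W@(1,3) -> caps B=0 W=0
Move 7: B@(2,3) -> caps B=0 W=0
Move 8: W@(3,2) -> caps B=0 W=0
Move 9: B@(0,3) -> caps B=1 W=0
Move 10: W@(2,0) -> caps B=1 W=0
Move 11: B@(1,1) -> caps B=1 W=0
Move 12: W@(3,1) -> caps B=1 W=0

Answer: B..B
BBB.
WW.B
.WWW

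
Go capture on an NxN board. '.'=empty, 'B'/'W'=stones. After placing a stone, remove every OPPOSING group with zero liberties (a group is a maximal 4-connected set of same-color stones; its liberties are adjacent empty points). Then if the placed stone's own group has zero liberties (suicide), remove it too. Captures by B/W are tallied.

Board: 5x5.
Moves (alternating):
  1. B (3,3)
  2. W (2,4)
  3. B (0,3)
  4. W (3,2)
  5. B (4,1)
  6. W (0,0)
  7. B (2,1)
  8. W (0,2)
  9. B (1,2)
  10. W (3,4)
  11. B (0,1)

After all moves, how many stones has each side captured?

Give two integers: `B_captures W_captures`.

Move 1: B@(3,3) -> caps B=0 W=0
Move 2: W@(2,4) -> caps B=0 W=0
Move 3: B@(0,3) -> caps B=0 W=0
Move 4: W@(3,2) -> caps B=0 W=0
Move 5: B@(4,1) -> caps B=0 W=0
Move 6: W@(0,0) -> caps B=0 W=0
Move 7: B@(2,1) -> caps B=0 W=0
Move 8: W@(0,2) -> caps B=0 W=0
Move 9: B@(1,2) -> caps B=0 W=0
Move 10: W@(3,4) -> caps B=0 W=0
Move 11: B@(0,1) -> caps B=1 W=0

Answer: 1 0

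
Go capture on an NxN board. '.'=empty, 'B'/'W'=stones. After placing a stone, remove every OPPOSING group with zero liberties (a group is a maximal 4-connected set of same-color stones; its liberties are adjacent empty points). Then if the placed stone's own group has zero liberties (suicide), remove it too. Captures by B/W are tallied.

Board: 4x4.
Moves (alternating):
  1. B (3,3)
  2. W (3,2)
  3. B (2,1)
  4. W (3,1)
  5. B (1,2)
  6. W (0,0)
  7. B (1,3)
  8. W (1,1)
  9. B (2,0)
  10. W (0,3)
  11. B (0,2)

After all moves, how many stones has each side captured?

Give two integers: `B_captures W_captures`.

Move 1: B@(3,3) -> caps B=0 W=0
Move 2: W@(3,2) -> caps B=0 W=0
Move 3: B@(2,1) -> caps B=0 W=0
Move 4: W@(3,1) -> caps B=0 W=0
Move 5: B@(1,2) -> caps B=0 W=0
Move 6: W@(0,0) -> caps B=0 W=0
Move 7: B@(1,3) -> caps B=0 W=0
Move 8: W@(1,1) -> caps B=0 W=0
Move 9: B@(2,0) -> caps B=0 W=0
Move 10: W@(0,3) -> caps B=0 W=0
Move 11: B@(0,2) -> caps B=1 W=0

Answer: 1 0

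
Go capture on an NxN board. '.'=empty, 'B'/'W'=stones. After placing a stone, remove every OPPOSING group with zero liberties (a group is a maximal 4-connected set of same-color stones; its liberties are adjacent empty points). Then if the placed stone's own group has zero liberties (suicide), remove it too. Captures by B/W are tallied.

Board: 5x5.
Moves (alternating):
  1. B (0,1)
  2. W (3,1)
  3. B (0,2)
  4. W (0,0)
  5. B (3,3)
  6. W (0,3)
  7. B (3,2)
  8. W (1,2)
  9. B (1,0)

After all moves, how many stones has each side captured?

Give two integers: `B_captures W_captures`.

Answer: 1 0

Derivation:
Move 1: B@(0,1) -> caps B=0 W=0
Move 2: W@(3,1) -> caps B=0 W=0
Move 3: B@(0,2) -> caps B=0 W=0
Move 4: W@(0,0) -> caps B=0 W=0
Move 5: B@(3,3) -> caps B=0 W=0
Move 6: W@(0,3) -> caps B=0 W=0
Move 7: B@(3,2) -> caps B=0 W=0
Move 8: W@(1,2) -> caps B=0 W=0
Move 9: B@(1,0) -> caps B=1 W=0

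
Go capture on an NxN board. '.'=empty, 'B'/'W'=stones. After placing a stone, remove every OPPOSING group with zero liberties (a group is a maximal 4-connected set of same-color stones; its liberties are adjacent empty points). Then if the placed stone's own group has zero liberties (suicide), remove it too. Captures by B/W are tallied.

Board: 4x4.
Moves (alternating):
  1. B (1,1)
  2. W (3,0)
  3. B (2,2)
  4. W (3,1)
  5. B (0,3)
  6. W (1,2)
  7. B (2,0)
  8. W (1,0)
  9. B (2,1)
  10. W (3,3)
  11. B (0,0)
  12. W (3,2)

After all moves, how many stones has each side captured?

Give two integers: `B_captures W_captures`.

Answer: 1 0

Derivation:
Move 1: B@(1,1) -> caps B=0 W=0
Move 2: W@(3,0) -> caps B=0 W=0
Move 3: B@(2,2) -> caps B=0 W=0
Move 4: W@(3,1) -> caps B=0 W=0
Move 5: B@(0,3) -> caps B=0 W=0
Move 6: W@(1,2) -> caps B=0 W=0
Move 7: B@(2,0) -> caps B=0 W=0
Move 8: W@(1,0) -> caps B=0 W=0
Move 9: B@(2,1) -> caps B=0 W=0
Move 10: W@(3,3) -> caps B=0 W=0
Move 11: B@(0,0) -> caps B=1 W=0
Move 12: W@(3,2) -> caps B=1 W=0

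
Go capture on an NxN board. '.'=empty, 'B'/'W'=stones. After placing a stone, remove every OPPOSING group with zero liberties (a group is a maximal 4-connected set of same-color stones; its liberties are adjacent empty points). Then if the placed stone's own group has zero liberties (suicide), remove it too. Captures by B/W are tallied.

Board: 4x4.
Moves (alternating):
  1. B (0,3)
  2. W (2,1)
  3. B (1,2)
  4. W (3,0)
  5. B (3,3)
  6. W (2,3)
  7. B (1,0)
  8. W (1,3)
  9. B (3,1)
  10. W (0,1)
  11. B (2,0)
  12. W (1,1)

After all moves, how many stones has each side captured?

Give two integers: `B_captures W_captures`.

Move 1: B@(0,3) -> caps B=0 W=0
Move 2: W@(2,1) -> caps B=0 W=0
Move 3: B@(1,2) -> caps B=0 W=0
Move 4: W@(3,0) -> caps B=0 W=0
Move 5: B@(3,3) -> caps B=0 W=0
Move 6: W@(2,3) -> caps B=0 W=0
Move 7: B@(1,0) -> caps B=0 W=0
Move 8: W@(1,3) -> caps B=0 W=0
Move 9: B@(3,1) -> caps B=0 W=0
Move 10: W@(0,1) -> caps B=0 W=0
Move 11: B@(2,0) -> caps B=1 W=0
Move 12: W@(1,1) -> caps B=1 W=0

Answer: 1 0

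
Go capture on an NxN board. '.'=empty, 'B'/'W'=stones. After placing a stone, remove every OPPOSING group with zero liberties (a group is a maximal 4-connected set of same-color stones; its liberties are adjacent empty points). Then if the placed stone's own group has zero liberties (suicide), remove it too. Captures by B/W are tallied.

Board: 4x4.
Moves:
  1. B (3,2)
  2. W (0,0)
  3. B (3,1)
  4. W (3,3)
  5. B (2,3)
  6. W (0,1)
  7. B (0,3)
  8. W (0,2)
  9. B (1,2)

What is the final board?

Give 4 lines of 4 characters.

Move 1: B@(3,2) -> caps B=0 W=0
Move 2: W@(0,0) -> caps B=0 W=0
Move 3: B@(3,1) -> caps B=0 W=0
Move 4: W@(3,3) -> caps B=0 W=0
Move 5: B@(2,3) -> caps B=1 W=0
Move 6: W@(0,1) -> caps B=1 W=0
Move 7: B@(0,3) -> caps B=1 W=0
Move 8: W@(0,2) -> caps B=1 W=0
Move 9: B@(1,2) -> caps B=1 W=0

Answer: WWWB
..B.
...B
.BB.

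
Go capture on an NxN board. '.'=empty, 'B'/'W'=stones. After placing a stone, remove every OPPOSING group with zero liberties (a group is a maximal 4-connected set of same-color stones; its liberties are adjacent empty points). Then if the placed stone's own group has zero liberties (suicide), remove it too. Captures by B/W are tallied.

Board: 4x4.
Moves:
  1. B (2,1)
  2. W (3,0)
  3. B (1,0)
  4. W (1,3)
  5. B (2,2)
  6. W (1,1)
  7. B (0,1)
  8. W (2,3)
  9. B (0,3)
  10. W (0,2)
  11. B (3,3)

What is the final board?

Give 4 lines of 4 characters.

Move 1: B@(2,1) -> caps B=0 W=0
Move 2: W@(3,0) -> caps B=0 W=0
Move 3: B@(1,0) -> caps B=0 W=0
Move 4: W@(1,3) -> caps B=0 W=0
Move 5: B@(2,2) -> caps B=0 W=0
Move 6: W@(1,1) -> caps B=0 W=0
Move 7: B@(0,1) -> caps B=0 W=0
Move 8: W@(2,3) -> caps B=0 W=0
Move 9: B@(0,3) -> caps B=0 W=0
Move 10: W@(0,2) -> caps B=0 W=1
Move 11: B@(3,3) -> caps B=0 W=1

Answer: .BW.
BW.W
.BBW
W..B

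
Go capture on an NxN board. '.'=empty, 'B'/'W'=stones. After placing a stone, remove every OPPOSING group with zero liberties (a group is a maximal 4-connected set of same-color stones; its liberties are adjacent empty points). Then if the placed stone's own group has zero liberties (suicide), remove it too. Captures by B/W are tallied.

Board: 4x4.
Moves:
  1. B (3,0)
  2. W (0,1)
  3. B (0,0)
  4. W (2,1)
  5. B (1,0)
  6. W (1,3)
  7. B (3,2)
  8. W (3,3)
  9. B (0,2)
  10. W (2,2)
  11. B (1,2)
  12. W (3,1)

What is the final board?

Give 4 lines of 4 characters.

Answer: BWB.
B.BW
.WW.
BW.W

Derivation:
Move 1: B@(3,0) -> caps B=0 W=0
Move 2: W@(0,1) -> caps B=0 W=0
Move 3: B@(0,0) -> caps B=0 W=0
Move 4: W@(2,1) -> caps B=0 W=0
Move 5: B@(1,0) -> caps B=0 W=0
Move 6: W@(1,3) -> caps B=0 W=0
Move 7: B@(3,2) -> caps B=0 W=0
Move 8: W@(3,3) -> caps B=0 W=0
Move 9: B@(0,2) -> caps B=0 W=0
Move 10: W@(2,2) -> caps B=0 W=0
Move 11: B@(1,2) -> caps B=0 W=0
Move 12: W@(3,1) -> caps B=0 W=1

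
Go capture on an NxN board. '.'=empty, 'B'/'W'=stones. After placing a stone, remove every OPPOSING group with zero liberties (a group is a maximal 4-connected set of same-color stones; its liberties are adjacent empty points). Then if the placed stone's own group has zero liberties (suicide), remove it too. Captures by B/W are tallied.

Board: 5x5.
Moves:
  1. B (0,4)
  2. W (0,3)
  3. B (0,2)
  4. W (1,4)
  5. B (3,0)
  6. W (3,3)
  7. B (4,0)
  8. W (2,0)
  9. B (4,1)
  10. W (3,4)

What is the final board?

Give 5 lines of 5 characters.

Answer: ..BW.
....W
W....
B..WW
BB...

Derivation:
Move 1: B@(0,4) -> caps B=0 W=0
Move 2: W@(0,3) -> caps B=0 W=0
Move 3: B@(0,2) -> caps B=0 W=0
Move 4: W@(1,4) -> caps B=0 W=1
Move 5: B@(3,0) -> caps B=0 W=1
Move 6: W@(3,3) -> caps B=0 W=1
Move 7: B@(4,0) -> caps B=0 W=1
Move 8: W@(2,0) -> caps B=0 W=1
Move 9: B@(4,1) -> caps B=0 W=1
Move 10: W@(3,4) -> caps B=0 W=1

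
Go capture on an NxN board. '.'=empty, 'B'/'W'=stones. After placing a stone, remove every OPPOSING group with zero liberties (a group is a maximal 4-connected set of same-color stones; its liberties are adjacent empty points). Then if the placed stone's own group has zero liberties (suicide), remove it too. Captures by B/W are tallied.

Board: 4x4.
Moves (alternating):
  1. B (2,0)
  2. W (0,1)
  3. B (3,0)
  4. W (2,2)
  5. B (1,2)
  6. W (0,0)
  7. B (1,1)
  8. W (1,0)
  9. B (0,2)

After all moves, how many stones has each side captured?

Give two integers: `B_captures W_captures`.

Move 1: B@(2,0) -> caps B=0 W=0
Move 2: W@(0,1) -> caps B=0 W=0
Move 3: B@(3,0) -> caps B=0 W=0
Move 4: W@(2,2) -> caps B=0 W=0
Move 5: B@(1,2) -> caps B=0 W=0
Move 6: W@(0,0) -> caps B=0 W=0
Move 7: B@(1,1) -> caps B=0 W=0
Move 8: W@(1,0) -> caps B=0 W=0
Move 9: B@(0,2) -> caps B=3 W=0

Answer: 3 0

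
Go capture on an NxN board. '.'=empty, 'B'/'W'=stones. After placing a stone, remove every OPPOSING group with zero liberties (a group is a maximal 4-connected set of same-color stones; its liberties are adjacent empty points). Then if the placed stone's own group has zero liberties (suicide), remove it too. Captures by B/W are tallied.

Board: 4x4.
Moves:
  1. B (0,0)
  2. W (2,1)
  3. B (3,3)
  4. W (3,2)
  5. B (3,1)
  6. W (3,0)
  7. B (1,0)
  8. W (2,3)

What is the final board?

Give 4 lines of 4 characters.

Move 1: B@(0,0) -> caps B=0 W=0
Move 2: W@(2,1) -> caps B=0 W=0
Move 3: B@(3,3) -> caps B=0 W=0
Move 4: W@(3,2) -> caps B=0 W=0
Move 5: B@(3,1) -> caps B=0 W=0
Move 6: W@(3,0) -> caps B=0 W=1
Move 7: B@(1,0) -> caps B=0 W=1
Move 8: W@(2,3) -> caps B=0 W=2

Answer: B...
B...
.W.W
W.W.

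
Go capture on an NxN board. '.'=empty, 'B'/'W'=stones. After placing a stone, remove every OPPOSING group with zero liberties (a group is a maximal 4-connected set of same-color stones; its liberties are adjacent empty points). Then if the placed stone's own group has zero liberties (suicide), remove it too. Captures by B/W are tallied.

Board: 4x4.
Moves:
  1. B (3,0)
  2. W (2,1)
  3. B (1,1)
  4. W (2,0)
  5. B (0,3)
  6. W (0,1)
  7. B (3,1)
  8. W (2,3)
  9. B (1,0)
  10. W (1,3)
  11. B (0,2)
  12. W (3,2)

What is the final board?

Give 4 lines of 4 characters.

Move 1: B@(3,0) -> caps B=0 W=0
Move 2: W@(2,1) -> caps B=0 W=0
Move 3: B@(1,1) -> caps B=0 W=0
Move 4: W@(2,0) -> caps B=0 W=0
Move 5: B@(0,3) -> caps B=0 W=0
Move 6: W@(0,1) -> caps B=0 W=0
Move 7: B@(3,1) -> caps B=0 W=0
Move 8: W@(2,3) -> caps B=0 W=0
Move 9: B@(1,0) -> caps B=0 W=0
Move 10: W@(1,3) -> caps B=0 W=0
Move 11: B@(0,2) -> caps B=0 W=0
Move 12: W@(3,2) -> caps B=0 W=2

Answer: .WBB
BB.W
WW.W
..W.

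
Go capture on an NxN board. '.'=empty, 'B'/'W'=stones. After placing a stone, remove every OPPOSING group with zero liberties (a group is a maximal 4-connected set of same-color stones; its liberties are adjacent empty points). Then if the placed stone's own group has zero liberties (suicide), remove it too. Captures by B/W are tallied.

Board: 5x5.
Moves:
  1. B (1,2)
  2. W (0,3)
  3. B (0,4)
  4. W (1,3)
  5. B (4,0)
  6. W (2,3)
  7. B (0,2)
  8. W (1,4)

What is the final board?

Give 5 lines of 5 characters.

Move 1: B@(1,2) -> caps B=0 W=0
Move 2: W@(0,3) -> caps B=0 W=0
Move 3: B@(0,4) -> caps B=0 W=0
Move 4: W@(1,3) -> caps B=0 W=0
Move 5: B@(4,0) -> caps B=0 W=0
Move 6: W@(2,3) -> caps B=0 W=0
Move 7: B@(0,2) -> caps B=0 W=0
Move 8: W@(1,4) -> caps B=0 W=1

Answer: ..BW.
..BWW
...W.
.....
B....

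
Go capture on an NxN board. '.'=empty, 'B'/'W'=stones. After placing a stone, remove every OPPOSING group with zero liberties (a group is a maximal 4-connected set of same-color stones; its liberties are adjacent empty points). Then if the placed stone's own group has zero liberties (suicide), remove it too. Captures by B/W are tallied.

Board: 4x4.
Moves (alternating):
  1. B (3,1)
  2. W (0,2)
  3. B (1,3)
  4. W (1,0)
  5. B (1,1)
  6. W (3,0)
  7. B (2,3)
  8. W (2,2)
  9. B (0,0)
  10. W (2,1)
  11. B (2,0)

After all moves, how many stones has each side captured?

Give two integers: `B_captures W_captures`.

Answer: 2 0

Derivation:
Move 1: B@(3,1) -> caps B=0 W=0
Move 2: W@(0,2) -> caps B=0 W=0
Move 3: B@(1,3) -> caps B=0 W=0
Move 4: W@(1,0) -> caps B=0 W=0
Move 5: B@(1,1) -> caps B=0 W=0
Move 6: W@(3,0) -> caps B=0 W=0
Move 7: B@(2,3) -> caps B=0 W=0
Move 8: W@(2,2) -> caps B=0 W=0
Move 9: B@(0,0) -> caps B=0 W=0
Move 10: W@(2,1) -> caps B=0 W=0
Move 11: B@(2,0) -> caps B=2 W=0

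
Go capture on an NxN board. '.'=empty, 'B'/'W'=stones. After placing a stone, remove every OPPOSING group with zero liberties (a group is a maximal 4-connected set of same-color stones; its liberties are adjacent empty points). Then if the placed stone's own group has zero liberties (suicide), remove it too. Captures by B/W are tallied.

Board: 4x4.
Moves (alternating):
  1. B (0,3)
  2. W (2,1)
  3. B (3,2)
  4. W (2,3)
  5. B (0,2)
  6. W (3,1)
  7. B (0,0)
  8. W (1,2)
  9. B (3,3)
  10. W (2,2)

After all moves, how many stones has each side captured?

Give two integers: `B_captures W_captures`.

Answer: 0 2

Derivation:
Move 1: B@(0,3) -> caps B=0 W=0
Move 2: W@(2,1) -> caps B=0 W=0
Move 3: B@(3,2) -> caps B=0 W=0
Move 4: W@(2,3) -> caps B=0 W=0
Move 5: B@(0,2) -> caps B=0 W=0
Move 6: W@(3,1) -> caps B=0 W=0
Move 7: B@(0,0) -> caps B=0 W=0
Move 8: W@(1,2) -> caps B=0 W=0
Move 9: B@(3,3) -> caps B=0 W=0
Move 10: W@(2,2) -> caps B=0 W=2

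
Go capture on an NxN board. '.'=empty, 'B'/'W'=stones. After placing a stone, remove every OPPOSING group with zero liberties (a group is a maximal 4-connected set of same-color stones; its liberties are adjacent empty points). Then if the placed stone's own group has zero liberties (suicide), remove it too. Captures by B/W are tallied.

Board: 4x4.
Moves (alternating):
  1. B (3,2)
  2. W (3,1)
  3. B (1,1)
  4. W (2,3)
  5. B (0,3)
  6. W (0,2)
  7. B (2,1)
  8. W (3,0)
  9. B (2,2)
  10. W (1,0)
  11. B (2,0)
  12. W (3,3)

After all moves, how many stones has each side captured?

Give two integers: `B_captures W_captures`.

Move 1: B@(3,2) -> caps B=0 W=0
Move 2: W@(3,1) -> caps B=0 W=0
Move 3: B@(1,1) -> caps B=0 W=0
Move 4: W@(2,3) -> caps B=0 W=0
Move 5: B@(0,3) -> caps B=0 W=0
Move 6: W@(0,2) -> caps B=0 W=0
Move 7: B@(2,1) -> caps B=0 W=0
Move 8: W@(3,0) -> caps B=0 W=0
Move 9: B@(2,2) -> caps B=0 W=0
Move 10: W@(1,0) -> caps B=0 W=0
Move 11: B@(2,0) -> caps B=2 W=0
Move 12: W@(3,3) -> caps B=2 W=0

Answer: 2 0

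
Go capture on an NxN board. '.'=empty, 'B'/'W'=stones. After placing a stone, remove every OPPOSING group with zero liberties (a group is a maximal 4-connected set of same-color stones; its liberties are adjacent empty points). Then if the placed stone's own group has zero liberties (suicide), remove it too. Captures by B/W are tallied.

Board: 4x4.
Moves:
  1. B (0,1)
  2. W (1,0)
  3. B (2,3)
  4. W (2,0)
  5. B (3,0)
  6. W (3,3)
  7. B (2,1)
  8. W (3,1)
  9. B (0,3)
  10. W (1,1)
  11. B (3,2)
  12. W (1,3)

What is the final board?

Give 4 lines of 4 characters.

Move 1: B@(0,1) -> caps B=0 W=0
Move 2: W@(1,0) -> caps B=0 W=0
Move 3: B@(2,3) -> caps B=0 W=0
Move 4: W@(2,0) -> caps B=0 W=0
Move 5: B@(3,0) -> caps B=0 W=0
Move 6: W@(3,3) -> caps B=0 W=0
Move 7: B@(2,1) -> caps B=0 W=0
Move 8: W@(3,1) -> caps B=0 W=1
Move 9: B@(0,3) -> caps B=0 W=1
Move 10: W@(1,1) -> caps B=0 W=1
Move 11: B@(3,2) -> caps B=1 W=1
Move 12: W@(1,3) -> caps B=1 W=1

Answer: .B.B
WW.W
WB.B
.WB.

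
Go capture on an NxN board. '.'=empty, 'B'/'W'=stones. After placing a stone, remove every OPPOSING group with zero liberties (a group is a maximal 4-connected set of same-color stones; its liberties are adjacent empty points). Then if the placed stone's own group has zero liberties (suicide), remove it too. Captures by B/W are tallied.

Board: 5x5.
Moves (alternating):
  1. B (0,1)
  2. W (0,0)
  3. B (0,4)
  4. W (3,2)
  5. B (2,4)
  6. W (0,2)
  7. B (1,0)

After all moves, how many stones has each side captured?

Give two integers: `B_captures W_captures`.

Move 1: B@(0,1) -> caps B=0 W=0
Move 2: W@(0,0) -> caps B=0 W=0
Move 3: B@(0,4) -> caps B=0 W=0
Move 4: W@(3,2) -> caps B=0 W=0
Move 5: B@(2,4) -> caps B=0 W=0
Move 6: W@(0,2) -> caps B=0 W=0
Move 7: B@(1,0) -> caps B=1 W=0

Answer: 1 0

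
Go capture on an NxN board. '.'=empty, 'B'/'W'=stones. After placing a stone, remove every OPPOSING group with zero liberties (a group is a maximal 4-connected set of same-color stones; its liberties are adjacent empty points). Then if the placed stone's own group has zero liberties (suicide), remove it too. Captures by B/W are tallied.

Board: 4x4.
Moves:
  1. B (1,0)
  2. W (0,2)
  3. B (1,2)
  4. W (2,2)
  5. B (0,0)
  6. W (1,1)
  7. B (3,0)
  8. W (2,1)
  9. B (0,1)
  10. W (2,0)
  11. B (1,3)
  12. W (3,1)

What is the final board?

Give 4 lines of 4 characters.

Move 1: B@(1,0) -> caps B=0 W=0
Move 2: W@(0,2) -> caps B=0 W=0
Move 3: B@(1,2) -> caps B=0 W=0
Move 4: W@(2,2) -> caps B=0 W=0
Move 5: B@(0,0) -> caps B=0 W=0
Move 6: W@(1,1) -> caps B=0 W=0
Move 7: B@(3,0) -> caps B=0 W=0
Move 8: W@(2,1) -> caps B=0 W=0
Move 9: B@(0,1) -> caps B=0 W=0
Move 10: W@(2,0) -> caps B=0 W=3
Move 11: B@(1,3) -> caps B=0 W=3
Move 12: W@(3,1) -> caps B=0 W=4

Answer: ..W.
.WBB
WWW.
.W..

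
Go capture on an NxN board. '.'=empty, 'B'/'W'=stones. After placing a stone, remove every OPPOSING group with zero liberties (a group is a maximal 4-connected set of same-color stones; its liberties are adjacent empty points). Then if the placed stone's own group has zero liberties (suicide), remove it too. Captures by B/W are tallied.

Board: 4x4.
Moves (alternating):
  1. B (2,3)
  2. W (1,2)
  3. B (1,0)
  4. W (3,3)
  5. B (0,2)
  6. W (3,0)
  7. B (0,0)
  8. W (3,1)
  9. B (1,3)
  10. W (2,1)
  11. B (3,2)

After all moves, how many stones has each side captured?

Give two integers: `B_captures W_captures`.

Answer: 1 0

Derivation:
Move 1: B@(2,3) -> caps B=0 W=0
Move 2: W@(1,2) -> caps B=0 W=0
Move 3: B@(1,0) -> caps B=0 W=0
Move 4: W@(3,3) -> caps B=0 W=0
Move 5: B@(0,2) -> caps B=0 W=0
Move 6: W@(3,0) -> caps B=0 W=0
Move 7: B@(0,0) -> caps B=0 W=0
Move 8: W@(3,1) -> caps B=0 W=0
Move 9: B@(1,3) -> caps B=0 W=0
Move 10: W@(2,1) -> caps B=0 W=0
Move 11: B@(3,2) -> caps B=1 W=0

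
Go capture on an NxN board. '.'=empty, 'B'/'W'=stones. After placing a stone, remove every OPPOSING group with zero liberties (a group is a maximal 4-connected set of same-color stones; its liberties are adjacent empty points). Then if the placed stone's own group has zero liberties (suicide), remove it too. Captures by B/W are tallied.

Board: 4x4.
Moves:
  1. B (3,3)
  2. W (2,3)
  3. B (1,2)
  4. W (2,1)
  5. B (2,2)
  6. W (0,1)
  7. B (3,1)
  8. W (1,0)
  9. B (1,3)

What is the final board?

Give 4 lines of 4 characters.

Move 1: B@(3,3) -> caps B=0 W=0
Move 2: W@(2,3) -> caps B=0 W=0
Move 3: B@(1,2) -> caps B=0 W=0
Move 4: W@(2,1) -> caps B=0 W=0
Move 5: B@(2,2) -> caps B=0 W=0
Move 6: W@(0,1) -> caps B=0 W=0
Move 7: B@(3,1) -> caps B=0 W=0
Move 8: W@(1,0) -> caps B=0 W=0
Move 9: B@(1,3) -> caps B=1 W=0

Answer: .W..
W.BB
.WB.
.B.B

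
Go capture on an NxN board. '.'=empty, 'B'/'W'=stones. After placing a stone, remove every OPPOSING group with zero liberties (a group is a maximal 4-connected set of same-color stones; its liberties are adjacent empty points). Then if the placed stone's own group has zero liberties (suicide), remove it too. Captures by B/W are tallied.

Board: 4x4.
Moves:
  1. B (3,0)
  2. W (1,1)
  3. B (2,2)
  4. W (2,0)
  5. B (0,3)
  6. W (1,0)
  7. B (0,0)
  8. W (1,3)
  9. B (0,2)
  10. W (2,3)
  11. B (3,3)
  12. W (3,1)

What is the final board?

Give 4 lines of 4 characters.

Move 1: B@(3,0) -> caps B=0 W=0
Move 2: W@(1,1) -> caps B=0 W=0
Move 3: B@(2,2) -> caps B=0 W=0
Move 4: W@(2,0) -> caps B=0 W=0
Move 5: B@(0,3) -> caps B=0 W=0
Move 6: W@(1,0) -> caps B=0 W=0
Move 7: B@(0,0) -> caps B=0 W=0
Move 8: W@(1,3) -> caps B=0 W=0
Move 9: B@(0,2) -> caps B=0 W=0
Move 10: W@(2,3) -> caps B=0 W=0
Move 11: B@(3,3) -> caps B=0 W=0
Move 12: W@(3,1) -> caps B=0 W=1

Answer: B.BB
WW.W
W.BW
.W.B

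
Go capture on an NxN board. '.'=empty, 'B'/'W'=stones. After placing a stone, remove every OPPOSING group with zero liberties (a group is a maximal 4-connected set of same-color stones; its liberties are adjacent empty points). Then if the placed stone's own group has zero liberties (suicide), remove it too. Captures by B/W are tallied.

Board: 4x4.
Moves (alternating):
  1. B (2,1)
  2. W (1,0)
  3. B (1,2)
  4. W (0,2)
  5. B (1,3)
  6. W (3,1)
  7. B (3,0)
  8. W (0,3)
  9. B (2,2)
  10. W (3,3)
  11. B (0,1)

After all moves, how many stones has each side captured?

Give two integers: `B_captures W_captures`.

Move 1: B@(2,1) -> caps B=0 W=0
Move 2: W@(1,0) -> caps B=0 W=0
Move 3: B@(1,2) -> caps B=0 W=0
Move 4: W@(0,2) -> caps B=0 W=0
Move 5: B@(1,3) -> caps B=0 W=0
Move 6: W@(3,1) -> caps B=0 W=0
Move 7: B@(3,0) -> caps B=0 W=0
Move 8: W@(0,3) -> caps B=0 W=0
Move 9: B@(2,2) -> caps B=0 W=0
Move 10: W@(3,3) -> caps B=0 W=0
Move 11: B@(0,1) -> caps B=2 W=0

Answer: 2 0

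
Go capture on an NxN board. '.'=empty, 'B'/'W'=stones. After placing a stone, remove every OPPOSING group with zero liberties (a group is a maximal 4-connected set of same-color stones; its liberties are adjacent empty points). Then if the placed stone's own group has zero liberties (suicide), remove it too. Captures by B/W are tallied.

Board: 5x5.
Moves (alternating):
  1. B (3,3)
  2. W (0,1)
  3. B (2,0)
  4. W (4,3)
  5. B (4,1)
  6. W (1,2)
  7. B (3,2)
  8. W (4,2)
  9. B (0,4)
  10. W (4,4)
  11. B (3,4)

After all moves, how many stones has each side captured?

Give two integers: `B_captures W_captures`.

Answer: 3 0

Derivation:
Move 1: B@(3,3) -> caps B=0 W=0
Move 2: W@(0,1) -> caps B=0 W=0
Move 3: B@(2,0) -> caps B=0 W=0
Move 4: W@(4,3) -> caps B=0 W=0
Move 5: B@(4,1) -> caps B=0 W=0
Move 6: W@(1,2) -> caps B=0 W=0
Move 7: B@(3,2) -> caps B=0 W=0
Move 8: W@(4,2) -> caps B=0 W=0
Move 9: B@(0,4) -> caps B=0 W=0
Move 10: W@(4,4) -> caps B=0 W=0
Move 11: B@(3,4) -> caps B=3 W=0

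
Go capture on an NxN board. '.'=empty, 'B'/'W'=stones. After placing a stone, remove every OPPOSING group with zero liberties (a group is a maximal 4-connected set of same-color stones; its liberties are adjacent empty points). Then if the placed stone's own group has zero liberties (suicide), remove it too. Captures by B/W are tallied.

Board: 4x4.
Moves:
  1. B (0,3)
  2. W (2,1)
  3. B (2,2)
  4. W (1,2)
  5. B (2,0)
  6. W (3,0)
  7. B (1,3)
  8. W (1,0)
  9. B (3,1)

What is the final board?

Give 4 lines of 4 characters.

Answer: ...B
W.WB
.WB.
WB..

Derivation:
Move 1: B@(0,3) -> caps B=0 W=0
Move 2: W@(2,1) -> caps B=0 W=0
Move 3: B@(2,2) -> caps B=0 W=0
Move 4: W@(1,2) -> caps B=0 W=0
Move 5: B@(2,0) -> caps B=0 W=0
Move 6: W@(3,0) -> caps B=0 W=0
Move 7: B@(1,3) -> caps B=0 W=0
Move 8: W@(1,0) -> caps B=0 W=1
Move 9: B@(3,1) -> caps B=0 W=1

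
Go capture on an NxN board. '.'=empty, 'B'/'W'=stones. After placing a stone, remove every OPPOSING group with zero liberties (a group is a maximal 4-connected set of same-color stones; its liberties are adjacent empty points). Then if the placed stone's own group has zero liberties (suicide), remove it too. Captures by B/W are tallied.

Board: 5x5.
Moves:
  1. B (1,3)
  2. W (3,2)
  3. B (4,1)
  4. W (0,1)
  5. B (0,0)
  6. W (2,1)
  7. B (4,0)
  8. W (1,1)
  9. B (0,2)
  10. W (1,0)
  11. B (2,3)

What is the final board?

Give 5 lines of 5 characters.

Answer: .WB..
WW.B.
.W.B.
..W..
BB...

Derivation:
Move 1: B@(1,3) -> caps B=0 W=0
Move 2: W@(3,2) -> caps B=0 W=0
Move 3: B@(4,1) -> caps B=0 W=0
Move 4: W@(0,1) -> caps B=0 W=0
Move 5: B@(0,0) -> caps B=0 W=0
Move 6: W@(2,1) -> caps B=0 W=0
Move 7: B@(4,0) -> caps B=0 W=0
Move 8: W@(1,1) -> caps B=0 W=0
Move 9: B@(0,2) -> caps B=0 W=0
Move 10: W@(1,0) -> caps B=0 W=1
Move 11: B@(2,3) -> caps B=0 W=1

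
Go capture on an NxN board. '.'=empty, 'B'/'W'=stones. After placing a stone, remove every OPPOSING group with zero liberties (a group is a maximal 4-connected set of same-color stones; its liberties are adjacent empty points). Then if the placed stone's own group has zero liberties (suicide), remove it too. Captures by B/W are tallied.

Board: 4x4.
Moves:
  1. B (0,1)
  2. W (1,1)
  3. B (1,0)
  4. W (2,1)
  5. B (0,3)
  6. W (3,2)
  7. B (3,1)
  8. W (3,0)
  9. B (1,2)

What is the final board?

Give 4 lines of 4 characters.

Answer: .B.B
BWB.
.W..
W.W.

Derivation:
Move 1: B@(0,1) -> caps B=0 W=0
Move 2: W@(1,1) -> caps B=0 W=0
Move 3: B@(1,0) -> caps B=0 W=0
Move 4: W@(2,1) -> caps B=0 W=0
Move 5: B@(0,3) -> caps B=0 W=0
Move 6: W@(3,2) -> caps B=0 W=0
Move 7: B@(3,1) -> caps B=0 W=0
Move 8: W@(3,0) -> caps B=0 W=1
Move 9: B@(1,2) -> caps B=0 W=1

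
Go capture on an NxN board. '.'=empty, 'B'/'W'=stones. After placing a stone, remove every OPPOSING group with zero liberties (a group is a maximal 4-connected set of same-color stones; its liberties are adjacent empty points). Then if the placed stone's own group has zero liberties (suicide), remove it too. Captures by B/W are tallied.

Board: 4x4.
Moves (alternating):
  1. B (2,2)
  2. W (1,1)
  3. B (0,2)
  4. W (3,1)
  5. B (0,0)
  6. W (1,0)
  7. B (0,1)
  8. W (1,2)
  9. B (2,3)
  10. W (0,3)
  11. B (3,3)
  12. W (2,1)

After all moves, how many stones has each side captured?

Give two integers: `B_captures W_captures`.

Move 1: B@(2,2) -> caps B=0 W=0
Move 2: W@(1,1) -> caps B=0 W=0
Move 3: B@(0,2) -> caps B=0 W=0
Move 4: W@(3,1) -> caps B=0 W=0
Move 5: B@(0,0) -> caps B=0 W=0
Move 6: W@(1,0) -> caps B=0 W=0
Move 7: B@(0,1) -> caps B=0 W=0
Move 8: W@(1,2) -> caps B=0 W=0
Move 9: B@(2,3) -> caps B=0 W=0
Move 10: W@(0,3) -> caps B=0 W=3
Move 11: B@(3,3) -> caps B=0 W=3
Move 12: W@(2,1) -> caps B=0 W=3

Answer: 0 3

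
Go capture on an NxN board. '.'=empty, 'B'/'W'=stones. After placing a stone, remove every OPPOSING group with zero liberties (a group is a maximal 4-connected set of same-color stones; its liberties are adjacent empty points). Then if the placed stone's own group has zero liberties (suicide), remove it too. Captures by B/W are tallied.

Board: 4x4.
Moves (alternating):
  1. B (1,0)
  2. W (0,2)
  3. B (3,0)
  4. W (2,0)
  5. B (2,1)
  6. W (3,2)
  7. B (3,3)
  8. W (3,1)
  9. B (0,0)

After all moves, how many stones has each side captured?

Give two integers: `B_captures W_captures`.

Move 1: B@(1,0) -> caps B=0 W=0
Move 2: W@(0,2) -> caps B=0 W=0
Move 3: B@(3,0) -> caps B=0 W=0
Move 4: W@(2,0) -> caps B=0 W=0
Move 5: B@(2,1) -> caps B=1 W=0
Move 6: W@(3,2) -> caps B=1 W=0
Move 7: B@(3,3) -> caps B=1 W=0
Move 8: W@(3,1) -> caps B=1 W=0
Move 9: B@(0,0) -> caps B=1 W=0

Answer: 1 0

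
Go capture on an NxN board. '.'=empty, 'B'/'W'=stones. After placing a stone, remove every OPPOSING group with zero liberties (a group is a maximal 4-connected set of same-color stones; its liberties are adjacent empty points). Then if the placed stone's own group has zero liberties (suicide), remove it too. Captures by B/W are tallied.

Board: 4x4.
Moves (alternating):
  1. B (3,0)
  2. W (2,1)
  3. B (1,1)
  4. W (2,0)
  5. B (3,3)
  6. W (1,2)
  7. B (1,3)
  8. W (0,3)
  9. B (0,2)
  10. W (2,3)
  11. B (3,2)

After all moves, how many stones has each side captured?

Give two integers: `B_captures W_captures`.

Move 1: B@(3,0) -> caps B=0 W=0
Move 2: W@(2,1) -> caps B=0 W=0
Move 3: B@(1,1) -> caps B=0 W=0
Move 4: W@(2,0) -> caps B=0 W=0
Move 5: B@(3,3) -> caps B=0 W=0
Move 6: W@(1,2) -> caps B=0 W=0
Move 7: B@(1,3) -> caps B=0 W=0
Move 8: W@(0,3) -> caps B=0 W=0
Move 9: B@(0,2) -> caps B=1 W=0
Move 10: W@(2,3) -> caps B=1 W=0
Move 11: B@(3,2) -> caps B=1 W=0

Answer: 1 0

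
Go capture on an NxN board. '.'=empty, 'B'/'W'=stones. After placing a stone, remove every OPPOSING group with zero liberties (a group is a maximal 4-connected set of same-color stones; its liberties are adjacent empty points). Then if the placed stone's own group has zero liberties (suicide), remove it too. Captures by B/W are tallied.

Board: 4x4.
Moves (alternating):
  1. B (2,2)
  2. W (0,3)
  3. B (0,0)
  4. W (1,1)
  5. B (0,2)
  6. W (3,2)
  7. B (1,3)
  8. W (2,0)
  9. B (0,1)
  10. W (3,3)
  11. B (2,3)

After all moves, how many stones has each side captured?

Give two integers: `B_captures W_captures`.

Answer: 1 0

Derivation:
Move 1: B@(2,2) -> caps B=0 W=0
Move 2: W@(0,3) -> caps B=0 W=0
Move 3: B@(0,0) -> caps B=0 W=0
Move 4: W@(1,1) -> caps B=0 W=0
Move 5: B@(0,2) -> caps B=0 W=0
Move 6: W@(3,2) -> caps B=0 W=0
Move 7: B@(1,3) -> caps B=1 W=0
Move 8: W@(2,0) -> caps B=1 W=0
Move 9: B@(0,1) -> caps B=1 W=0
Move 10: W@(3,3) -> caps B=1 W=0
Move 11: B@(2,3) -> caps B=1 W=0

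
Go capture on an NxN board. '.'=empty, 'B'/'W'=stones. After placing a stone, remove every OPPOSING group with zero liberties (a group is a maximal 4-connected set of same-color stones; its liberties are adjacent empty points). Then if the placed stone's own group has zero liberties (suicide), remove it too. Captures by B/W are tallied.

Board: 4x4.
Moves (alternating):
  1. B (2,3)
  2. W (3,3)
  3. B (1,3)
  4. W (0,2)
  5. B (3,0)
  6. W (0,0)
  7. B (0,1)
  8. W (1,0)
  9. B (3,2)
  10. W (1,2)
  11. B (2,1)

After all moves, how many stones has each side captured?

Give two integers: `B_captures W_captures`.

Answer: 1 0

Derivation:
Move 1: B@(2,3) -> caps B=0 W=0
Move 2: W@(3,3) -> caps B=0 W=0
Move 3: B@(1,3) -> caps B=0 W=0
Move 4: W@(0,2) -> caps B=0 W=0
Move 5: B@(3,0) -> caps B=0 W=0
Move 6: W@(0,0) -> caps B=0 W=0
Move 7: B@(0,1) -> caps B=0 W=0
Move 8: W@(1,0) -> caps B=0 W=0
Move 9: B@(3,2) -> caps B=1 W=0
Move 10: W@(1,2) -> caps B=1 W=0
Move 11: B@(2,1) -> caps B=1 W=0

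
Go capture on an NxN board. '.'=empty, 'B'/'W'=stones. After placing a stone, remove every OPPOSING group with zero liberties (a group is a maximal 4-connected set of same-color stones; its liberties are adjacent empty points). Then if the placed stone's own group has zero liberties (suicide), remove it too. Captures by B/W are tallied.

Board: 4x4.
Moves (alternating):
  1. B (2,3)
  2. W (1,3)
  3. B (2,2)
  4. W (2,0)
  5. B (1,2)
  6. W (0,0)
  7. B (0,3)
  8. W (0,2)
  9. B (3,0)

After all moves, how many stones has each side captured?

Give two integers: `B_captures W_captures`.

Answer: 1 0

Derivation:
Move 1: B@(2,3) -> caps B=0 W=0
Move 2: W@(1,3) -> caps B=0 W=0
Move 3: B@(2,2) -> caps B=0 W=0
Move 4: W@(2,0) -> caps B=0 W=0
Move 5: B@(1,2) -> caps B=0 W=0
Move 6: W@(0,0) -> caps B=0 W=0
Move 7: B@(0,3) -> caps B=1 W=0
Move 8: W@(0,2) -> caps B=1 W=0
Move 9: B@(3,0) -> caps B=1 W=0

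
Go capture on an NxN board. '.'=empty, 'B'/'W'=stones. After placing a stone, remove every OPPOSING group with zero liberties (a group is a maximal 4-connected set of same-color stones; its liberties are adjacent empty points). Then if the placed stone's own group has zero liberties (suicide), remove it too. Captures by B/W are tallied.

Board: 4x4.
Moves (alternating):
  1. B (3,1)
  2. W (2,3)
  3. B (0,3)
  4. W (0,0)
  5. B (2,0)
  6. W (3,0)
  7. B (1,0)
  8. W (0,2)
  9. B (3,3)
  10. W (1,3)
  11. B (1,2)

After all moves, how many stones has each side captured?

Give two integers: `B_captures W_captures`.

Move 1: B@(3,1) -> caps B=0 W=0
Move 2: W@(2,3) -> caps B=0 W=0
Move 3: B@(0,3) -> caps B=0 W=0
Move 4: W@(0,0) -> caps B=0 W=0
Move 5: B@(2,0) -> caps B=0 W=0
Move 6: W@(3,0) -> caps B=0 W=0
Move 7: B@(1,0) -> caps B=0 W=0
Move 8: W@(0,2) -> caps B=0 W=0
Move 9: B@(3,3) -> caps B=0 W=0
Move 10: W@(1,3) -> caps B=0 W=1
Move 11: B@(1,2) -> caps B=0 W=1

Answer: 0 1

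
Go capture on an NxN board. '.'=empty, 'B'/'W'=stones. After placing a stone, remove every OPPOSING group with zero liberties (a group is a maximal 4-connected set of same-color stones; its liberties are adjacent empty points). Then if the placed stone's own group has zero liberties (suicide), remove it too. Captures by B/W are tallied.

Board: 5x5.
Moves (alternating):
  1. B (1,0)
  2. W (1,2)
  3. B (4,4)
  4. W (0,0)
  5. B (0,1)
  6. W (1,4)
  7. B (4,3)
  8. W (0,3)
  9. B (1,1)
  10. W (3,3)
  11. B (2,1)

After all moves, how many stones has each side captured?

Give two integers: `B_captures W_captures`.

Answer: 1 0

Derivation:
Move 1: B@(1,0) -> caps B=0 W=0
Move 2: W@(1,2) -> caps B=0 W=0
Move 3: B@(4,4) -> caps B=0 W=0
Move 4: W@(0,0) -> caps B=0 W=0
Move 5: B@(0,1) -> caps B=1 W=0
Move 6: W@(1,4) -> caps B=1 W=0
Move 7: B@(4,3) -> caps B=1 W=0
Move 8: W@(0,3) -> caps B=1 W=0
Move 9: B@(1,1) -> caps B=1 W=0
Move 10: W@(3,3) -> caps B=1 W=0
Move 11: B@(2,1) -> caps B=1 W=0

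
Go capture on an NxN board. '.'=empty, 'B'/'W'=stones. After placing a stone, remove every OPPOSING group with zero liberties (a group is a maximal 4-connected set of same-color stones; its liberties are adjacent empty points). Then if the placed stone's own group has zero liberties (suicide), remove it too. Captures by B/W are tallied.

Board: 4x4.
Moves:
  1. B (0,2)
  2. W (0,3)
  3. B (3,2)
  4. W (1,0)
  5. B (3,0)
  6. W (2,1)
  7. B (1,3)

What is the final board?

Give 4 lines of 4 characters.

Move 1: B@(0,2) -> caps B=0 W=0
Move 2: W@(0,3) -> caps B=0 W=0
Move 3: B@(3,2) -> caps B=0 W=0
Move 4: W@(1,0) -> caps B=0 W=0
Move 5: B@(3,0) -> caps B=0 W=0
Move 6: W@(2,1) -> caps B=0 W=0
Move 7: B@(1,3) -> caps B=1 W=0

Answer: ..B.
W..B
.W..
B.B.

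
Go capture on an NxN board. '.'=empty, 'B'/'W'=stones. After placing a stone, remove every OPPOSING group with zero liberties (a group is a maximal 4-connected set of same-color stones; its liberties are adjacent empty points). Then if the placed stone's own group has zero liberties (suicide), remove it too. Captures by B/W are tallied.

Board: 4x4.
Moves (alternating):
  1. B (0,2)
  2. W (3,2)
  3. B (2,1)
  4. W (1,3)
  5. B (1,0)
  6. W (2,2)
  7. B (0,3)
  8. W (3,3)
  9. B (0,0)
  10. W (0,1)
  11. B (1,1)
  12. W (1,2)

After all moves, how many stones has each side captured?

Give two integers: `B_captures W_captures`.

Move 1: B@(0,2) -> caps B=0 W=0
Move 2: W@(3,2) -> caps B=0 W=0
Move 3: B@(2,1) -> caps B=0 W=0
Move 4: W@(1,3) -> caps B=0 W=0
Move 5: B@(1,0) -> caps B=0 W=0
Move 6: W@(2,2) -> caps B=0 W=0
Move 7: B@(0,3) -> caps B=0 W=0
Move 8: W@(3,3) -> caps B=0 W=0
Move 9: B@(0,0) -> caps B=0 W=0
Move 10: W@(0,1) -> caps B=0 W=0
Move 11: B@(1,1) -> caps B=1 W=0
Move 12: W@(1,2) -> caps B=1 W=0

Answer: 1 0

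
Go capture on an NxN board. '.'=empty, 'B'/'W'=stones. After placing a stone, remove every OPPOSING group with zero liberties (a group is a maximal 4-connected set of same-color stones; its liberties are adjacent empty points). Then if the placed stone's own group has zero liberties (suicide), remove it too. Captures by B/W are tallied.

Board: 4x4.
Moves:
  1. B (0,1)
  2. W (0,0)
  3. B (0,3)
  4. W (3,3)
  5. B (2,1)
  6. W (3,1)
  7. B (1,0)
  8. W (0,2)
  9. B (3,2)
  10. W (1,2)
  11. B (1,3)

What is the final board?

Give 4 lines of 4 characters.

Move 1: B@(0,1) -> caps B=0 W=0
Move 2: W@(0,0) -> caps B=0 W=0
Move 3: B@(0,3) -> caps B=0 W=0
Move 4: W@(3,3) -> caps B=0 W=0
Move 5: B@(2,1) -> caps B=0 W=0
Move 6: W@(3,1) -> caps B=0 W=0
Move 7: B@(1,0) -> caps B=1 W=0
Move 8: W@(0,2) -> caps B=1 W=0
Move 9: B@(3,2) -> caps B=1 W=0
Move 10: W@(1,2) -> caps B=1 W=0
Move 11: B@(1,3) -> caps B=1 W=0

Answer: .BWB
B.WB
.B..
.WBW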